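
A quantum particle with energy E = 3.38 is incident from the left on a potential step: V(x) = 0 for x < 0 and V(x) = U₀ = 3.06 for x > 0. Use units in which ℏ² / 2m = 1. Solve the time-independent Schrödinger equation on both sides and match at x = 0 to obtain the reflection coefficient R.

R = 0.280

On each side the TISE gives plane waves with k = √(2m(E − V))/ℏ: k₁ = √(2·½·3.38) = 1.838, k₂ = √(2·½·0.32) = 0.5657.
Matching ψ and ψ′ at x = 0 gives r = (k₁ − k₂)/(k₁ + k₂), so R = r² = 0.2803 and T = 1 − R = 0.7197.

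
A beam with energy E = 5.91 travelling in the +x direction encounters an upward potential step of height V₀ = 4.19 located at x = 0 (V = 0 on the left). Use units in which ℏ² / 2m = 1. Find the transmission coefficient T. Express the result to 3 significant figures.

T = 0.911

The wavenumbers are k₁ = √(2mE)/ℏ = 2.431 on the left and k₂ = √(2m(E − V₀))/ℏ = 1.311 on the right.
Matching ψ and ψ′ at x = 0 gives r = (k₁ − k₂)/(k₁ + k₂), so R = r² = 0.08949 and T = 1 − R = 0.9105.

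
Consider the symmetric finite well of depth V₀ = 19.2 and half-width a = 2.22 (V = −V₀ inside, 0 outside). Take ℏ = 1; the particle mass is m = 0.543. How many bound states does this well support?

The dimensionless depth is z₀ = a√(2mV₀)/ℏ = 2.22 × √(20.85) = 10.14.
The even/odd transcendental equations gain one root per π/2 in z₀, giving N = 1 + ⌊2z₀/π⌋ = 1 + ⌊6.454⌋ = 7.

N = 7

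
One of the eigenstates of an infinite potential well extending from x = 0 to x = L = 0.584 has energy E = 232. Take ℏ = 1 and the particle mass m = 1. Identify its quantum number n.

n = 4

For an infinite well E_n = n²π²ℏ²/(2mL²), so n = (L/πℏ)√(2mE).
n = (0.584/π) × √(2 × 1 × 232) = 4.004 → n = 4.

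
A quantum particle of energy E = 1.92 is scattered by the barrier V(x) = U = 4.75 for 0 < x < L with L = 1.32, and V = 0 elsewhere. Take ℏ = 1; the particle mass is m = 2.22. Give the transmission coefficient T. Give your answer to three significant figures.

T = 0.000332

Since E < U the interior solution is evanescent with decay constant κ = √(2m(U − E))/ℏ = 3.545.
κL = 4.679, sinh(κL) = 53.83.
Matching ψ, ψ′ at both faces gives T = [1 + U² sinh²(κL) / (4E(U − E))]⁻¹ = 1/3009 = 0.000332.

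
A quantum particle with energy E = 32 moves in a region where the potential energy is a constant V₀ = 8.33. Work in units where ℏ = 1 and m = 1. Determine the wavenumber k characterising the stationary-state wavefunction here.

With E > V₀ the solution is oscillatory, ψ ∝ e^{±ikx} with k = √(2m(E − V₀))/ℏ.
k = √(2 × 1 × 23.67) = 6.880.

k = 6.88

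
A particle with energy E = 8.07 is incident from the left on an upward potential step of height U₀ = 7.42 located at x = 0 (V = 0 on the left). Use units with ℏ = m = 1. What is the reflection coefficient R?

R = 0.311

The wavenumbers are k₁ = √(2mE)/ℏ = 4.017 on the left and k₂ = √(2m(E − U₀))/ℏ = 1.140 on the right.
Matching ψ and ψ′ at x = 0 gives r = (k₁ − k₂)/(k₁ + k₂), so R = r² = 0.3112 and T = 1 − R = 0.6888.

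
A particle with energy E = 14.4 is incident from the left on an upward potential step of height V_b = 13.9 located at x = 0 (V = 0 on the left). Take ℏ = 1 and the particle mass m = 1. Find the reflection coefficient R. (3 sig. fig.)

R = 0.470

The wavenumbers are k₁ = √(2mE)/ℏ = 5.367 on the left and k₂ = √(2m(E − V_b))/ℏ = 1.000 on the right.
Matching ψ and ψ′ at x = 0 gives r = (k₁ − k₂)/(k₁ + k₂), so R = r² = 0.4704 and T = 1 − R = 0.5296.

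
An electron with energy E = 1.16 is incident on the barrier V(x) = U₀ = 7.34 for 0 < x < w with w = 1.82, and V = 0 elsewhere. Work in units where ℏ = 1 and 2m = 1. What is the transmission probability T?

Since E < U₀ the interior solution is evanescent with decay constant κ = √(2m(U₀ − E))/ℏ = 2.486.
κw = 4.524, sinh(κw) = 46.12.
Matching ψ, ψ′ at both faces gives T = [1 + U₀² sinh²(κw) / (4E(U₀ − E))]⁻¹ = 1/3997 = 0.000250.

T = 0.000250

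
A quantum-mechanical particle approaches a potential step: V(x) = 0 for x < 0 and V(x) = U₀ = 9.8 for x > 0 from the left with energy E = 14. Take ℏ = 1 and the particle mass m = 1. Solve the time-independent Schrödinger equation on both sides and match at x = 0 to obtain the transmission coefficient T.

T = 0.915

On each side the TISE gives plane waves with k = √(2m(E − V))/ℏ: k₁ = √(2·1·14) = 5.292, k₂ = √(2·1·4.2) = 2.898.
Continuity of ψ and ψ′ at the step yields the reflection amplitude r = (k₁ − k₂)/(k₁ + k₂) = 0.2922; thus R = |r|² = 0.08539, T = 0.9146.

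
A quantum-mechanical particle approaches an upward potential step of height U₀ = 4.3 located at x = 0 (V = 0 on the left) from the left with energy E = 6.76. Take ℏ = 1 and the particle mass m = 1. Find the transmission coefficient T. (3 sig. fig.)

T = 0.939

The wavenumbers are k₁ = √(2mE)/ℏ = 3.677 on the left and k₂ = √(2m(E − U₀))/ℏ = 2.218 on the right.
Continuity of ψ and ψ′ at the step yields the reflection amplitude r = (k₁ − k₂)/(k₁ + k₂) = 0.2475; thus R = |r|² = 0.06124, T = 0.9388.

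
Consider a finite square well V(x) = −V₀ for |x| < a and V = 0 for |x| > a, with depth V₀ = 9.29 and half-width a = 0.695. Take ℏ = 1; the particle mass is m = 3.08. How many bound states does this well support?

N = 4

The dimensionless depth is z₀ = a√(2mV₀)/ℏ = 0.695 × √(57.23) = 5.258.
A new bound state (alternating even/odd) appears each time z₀ passes a multiple of π/2, so N = ⌊2z₀/π⌋ + 1 = ⌊3.347⌋ + 1 = 4.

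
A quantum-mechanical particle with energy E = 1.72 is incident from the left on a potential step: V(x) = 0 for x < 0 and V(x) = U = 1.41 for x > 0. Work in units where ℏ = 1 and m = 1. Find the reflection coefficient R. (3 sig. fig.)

R = 0.163

The wavenumbers are k₁ = √(2mE)/ℏ = 1.855 on the left and k₂ = √(2m(E − U))/ℏ = 0.7874 on the right.
Matching ψ and ψ′ at x = 0 gives r = (k₁ − k₂)/(k₁ + k₂), so R = r² = 0.1632 and T = 1 − R = 0.8368.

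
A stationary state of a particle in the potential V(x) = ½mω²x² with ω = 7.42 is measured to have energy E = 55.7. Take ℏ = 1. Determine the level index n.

n = 7

Invert E_n = (n + ½)ℏω: n = E/ℏω − ½ = 7.007, so n = 7.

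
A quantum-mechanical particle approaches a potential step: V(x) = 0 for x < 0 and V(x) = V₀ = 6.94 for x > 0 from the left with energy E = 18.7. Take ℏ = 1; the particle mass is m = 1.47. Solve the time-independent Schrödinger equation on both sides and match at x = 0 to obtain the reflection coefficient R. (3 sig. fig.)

The wavenumbers are k₁ = √(2mE)/ℏ = 7.415 on the left and k₂ = √(2m(E − V₀))/ℏ = 5.880 on the right.
Continuity of ψ and ψ′ at the step yields the reflection amplitude r = (k₁ − k₂)/(k₁ + k₂) = 0.1154; thus R = |r|² = 0.01333, T = 0.9867.

R = 0.0133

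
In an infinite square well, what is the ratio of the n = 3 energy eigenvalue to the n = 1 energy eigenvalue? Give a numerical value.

9

Since E_n ∝ n², the ratio is (3/1)² = 9.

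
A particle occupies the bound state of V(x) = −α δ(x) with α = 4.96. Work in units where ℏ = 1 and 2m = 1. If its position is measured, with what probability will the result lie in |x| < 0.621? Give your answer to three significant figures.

P = 0.954

The normalised bound state is ψ = √κ e^{−κ|x|} with κ = mα/ℏ² = 2.480.
P(|x| < d) = ∫_{−d}^{d} κ e^{−2κ|x|} dx = 1 − e^{−2κd} = 1 − e^{−3.080} = 0.9540.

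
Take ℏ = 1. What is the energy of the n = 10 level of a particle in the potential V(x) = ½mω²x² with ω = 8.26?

E = 86.7

Using E_n = (n + ½)ℏω: E_10 = 10.5 × 8.26 = 86.73.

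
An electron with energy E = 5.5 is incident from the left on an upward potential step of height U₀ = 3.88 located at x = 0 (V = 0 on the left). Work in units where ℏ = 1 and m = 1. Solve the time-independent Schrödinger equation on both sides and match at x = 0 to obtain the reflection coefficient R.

R = 0.0879

On each side the TISE gives plane waves with k = √(2m(E − V))/ℏ: k₁ = √(2·1·5.5) = 3.317, k₂ = √(2·1·1.62) = 1.800.
Matching ψ and ψ′ at x = 0 gives r = (k₁ − k₂)/(k₁ + k₂), so R = r² = 0.08786 and T = 1 − R = 0.9121.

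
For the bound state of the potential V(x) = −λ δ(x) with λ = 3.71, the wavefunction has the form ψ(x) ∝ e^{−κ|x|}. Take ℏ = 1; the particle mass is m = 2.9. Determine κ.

κ = 10.8

Integrate −(ℏ²/2m)ψ'' − λδ(x)ψ = Eψ from −ε to +ε: the ψ'' term gives ψ'(0⁺) − ψ'(0⁻) and the δ term gives −(2mλ/ℏ²)ψ(0).
With ψ ∝ e^{−κ|x|} this yields −2κ = −2mλ/ℏ², so κ = mλ/ℏ² = 10.76.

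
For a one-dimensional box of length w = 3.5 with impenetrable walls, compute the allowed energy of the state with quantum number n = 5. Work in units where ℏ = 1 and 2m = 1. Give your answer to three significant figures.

Requiring ψ(0) = ψ(w) = 0 quantises k = nπ/w, hence E_n = ℏ²k²/2m = n²π²ℏ²/(2mw²).
E_5 = 5² × π² / (2 × 0.5 × 3.5²) = 20.14.

E = 20.1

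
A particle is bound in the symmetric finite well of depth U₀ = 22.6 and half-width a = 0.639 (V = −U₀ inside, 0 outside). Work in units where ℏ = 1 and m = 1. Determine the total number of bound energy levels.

N = 3

Define the well-strength parameter z₀ = (a/ℏ)√(2mU₀) = 0.639 × √(2·1·22.6) = 4.296.
A new bound state (alternating even/odd) appears each time z₀ passes a multiple of π/2, so N = ⌊2z₀/π⌋ + 1 = ⌊2.735⌋ + 1 = 3.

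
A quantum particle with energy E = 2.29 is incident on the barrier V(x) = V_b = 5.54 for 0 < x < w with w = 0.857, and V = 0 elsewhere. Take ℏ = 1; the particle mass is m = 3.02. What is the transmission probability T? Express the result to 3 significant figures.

E < V_b: inside the barrier ψ ∝ e^{±κx} with κ = √(2m(V_b − E))/ℏ = 4.431.
κw = 3.797, sinh(κw) = 22.27.
Matching ψ, ψ′ at both faces gives T = [1 + V_b² sinh²(κw) / (4E(V_b − E))]⁻¹ = 1/512.4 = 0.00195.

T = 0.00195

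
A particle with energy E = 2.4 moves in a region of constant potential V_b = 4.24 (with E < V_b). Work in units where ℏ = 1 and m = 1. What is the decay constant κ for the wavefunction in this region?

κ = 1.92

Since E < V_b the TISE in this region is ψ'' = κ²ψ with κ = √(2m(V_b − E))/ℏ.
κ = √(2 × 1 × 1.84) = 1.918.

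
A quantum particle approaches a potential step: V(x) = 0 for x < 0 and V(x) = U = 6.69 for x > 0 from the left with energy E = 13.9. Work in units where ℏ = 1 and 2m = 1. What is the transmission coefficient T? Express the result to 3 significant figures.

On each side the TISE gives plane waves with k = √(2m(E − V))/ℏ: k₁ = √(2·½·13.9) = 3.728, k₂ = √(2·½·7.21) = 2.685.
Continuity of ψ and ψ′ at the step yields the reflection amplitude r = (k₁ − k₂)/(k₁ + k₂) = 0.1626; thus R = |r|² = 0.02645, T = 0.9735.

T = 0.974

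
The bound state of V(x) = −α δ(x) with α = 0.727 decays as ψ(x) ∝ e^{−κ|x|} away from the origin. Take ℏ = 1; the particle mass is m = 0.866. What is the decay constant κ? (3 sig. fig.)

Integrate −(ℏ²/2m)ψ'' − αδ(x)ψ = Eψ from −ε to +ε: the ψ'' term gives ψ'(0⁺) − ψ'(0⁻) and the δ term gives −(2mα/ℏ²)ψ(0).
With ψ ∝ e^{−κ|x|} this yields −2κ = −2mα/ℏ², so κ = mα/ℏ² = 0.6296.

κ = 0.630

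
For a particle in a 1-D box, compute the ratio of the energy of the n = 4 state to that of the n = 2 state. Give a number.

E_n = n²π²ℏ²/(2mL²) so the ratio is n₂²/n₁² = 16/4 = 4.

4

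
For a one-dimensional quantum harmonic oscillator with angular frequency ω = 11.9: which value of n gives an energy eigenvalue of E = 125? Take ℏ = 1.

n = 10

E_n = ℏω(n + ½) ⇒ n = E/(ℏω) − ½ = 125/11.9 − 0.5 = 10.004 → n = 10.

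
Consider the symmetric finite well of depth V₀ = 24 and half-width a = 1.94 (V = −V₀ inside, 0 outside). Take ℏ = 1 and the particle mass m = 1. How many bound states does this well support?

N = 9

Define the well-strength parameter z₀ = (a/ℏ)√(2mV₀) = 1.94 × √(2·1·24) = 13.44.
A new bound state (alternating even/odd) appears each time z₀ passes a multiple of π/2, so N = ⌊2z₀/π⌋ + 1 = ⌊8.557⌋ + 1 = 9.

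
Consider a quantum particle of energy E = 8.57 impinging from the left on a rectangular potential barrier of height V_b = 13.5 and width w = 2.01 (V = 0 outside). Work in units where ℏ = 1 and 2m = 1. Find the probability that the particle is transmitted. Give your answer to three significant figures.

E < V_b: inside the barrier ψ ∝ e^{±κx} with κ = √(2m(V_b − E))/ℏ = 2.220.
κw = 4.463, sinh(κw) = 43.36.
Matching ψ, ψ′ at both faces gives T = [1 + V_b² sinh²(κw) / (4E(V_b − E))]⁻¹ = 1/2029 = 0.000493.

T = 0.000493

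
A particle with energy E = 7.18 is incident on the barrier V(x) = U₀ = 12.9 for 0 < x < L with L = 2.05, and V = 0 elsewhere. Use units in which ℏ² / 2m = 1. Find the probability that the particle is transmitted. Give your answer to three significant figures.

T = 0.000218

Since E < U₀ the interior solution is evanescent with decay constant κ = √(2m(U₀ − E))/ℏ = 2.392.
κL = 4.903, sinh(κL) = 67.34.
The exact tunnelling result is T⁻¹ = 1 + U₀² sinh²(κL) / [4E(U₀ − E)] = 4594, so T = 0.000218.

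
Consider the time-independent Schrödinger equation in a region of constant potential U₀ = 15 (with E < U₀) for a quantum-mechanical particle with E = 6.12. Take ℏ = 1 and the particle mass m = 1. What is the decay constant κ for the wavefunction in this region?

Since E < U₀ the TISE in this region is ψ'' = κ²ψ with κ = √(2m(U₀ − E))/ℏ.
κ = √(2 × 1 × 8.88) = 4.214.

κ = 4.21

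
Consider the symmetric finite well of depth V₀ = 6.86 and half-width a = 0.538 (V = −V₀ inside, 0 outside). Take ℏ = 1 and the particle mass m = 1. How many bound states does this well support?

Define the well-strength parameter z₀ = (a/ℏ)√(2mV₀) = 0.538 × √(2·1·6.86) = 1.993.
The even/odd transcendental equations gain one root per π/2 in z₀, giving N = 1 + ⌊2z₀/π⌋ = 1 + ⌊1.269⌋ = 2.

N = 2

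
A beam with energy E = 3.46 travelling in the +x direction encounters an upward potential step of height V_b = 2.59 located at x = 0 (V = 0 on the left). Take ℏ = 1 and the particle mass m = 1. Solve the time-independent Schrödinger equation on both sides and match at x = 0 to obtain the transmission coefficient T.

T = 0.890

The wavenumbers are k₁ = √(2mE)/ℏ = 2.631 on the left and k₂ = √(2m(E − V_b))/ℏ = 1.319 on the right.
Matching ψ and ψ′ at x = 0 gives r = (k₁ − k₂)/(k₁ + k₂), so R = r² = 0.1103 and T = 1 − R = 0.8897.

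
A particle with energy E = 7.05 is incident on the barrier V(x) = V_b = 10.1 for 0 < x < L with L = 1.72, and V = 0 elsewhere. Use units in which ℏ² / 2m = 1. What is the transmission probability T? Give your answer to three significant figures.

Since E < V_b the interior solution is evanescent with decay constant κ = √(2m(V_b − E))/ℏ = 1.746.
κL = 3.004, sinh(κL) = 10.06.
Matching ψ, ψ′ at both faces gives T = [1 + V_b² sinh²(κL) / (4E(V_b − E))]⁻¹ = 1/121.0 = 0.00827.

T = 0.00827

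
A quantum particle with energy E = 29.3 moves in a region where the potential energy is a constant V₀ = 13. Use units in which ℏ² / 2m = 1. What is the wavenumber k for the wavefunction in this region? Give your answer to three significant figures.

k = 4.04

With E > V₀ the solution is oscillatory, ψ ∝ e^{±ikx} with k = √(2m(E − V₀))/ℏ.
k = √(2 × 0.5 × 16.3) = 4.037.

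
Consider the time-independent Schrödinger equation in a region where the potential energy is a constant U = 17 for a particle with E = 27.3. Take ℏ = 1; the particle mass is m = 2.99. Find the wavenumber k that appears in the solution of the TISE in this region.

k = 7.85

With E > U the solution is oscillatory, ψ ∝ e^{±ikx} with k = √(2m(E − U))/ℏ.
k = √(2 × 2.99 × 10.3) = 7.848.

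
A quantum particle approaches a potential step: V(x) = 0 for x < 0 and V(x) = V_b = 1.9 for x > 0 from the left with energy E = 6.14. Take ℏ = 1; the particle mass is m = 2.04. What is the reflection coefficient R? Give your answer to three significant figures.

R = 0.00852

On each side the TISE gives plane waves with k = √(2m(E − V))/ℏ: k₁ = √(2·2.04·6.14) = 5.005, k₂ = √(2·2.04·4.24) = 4.159.
Continuity of ψ and ψ′ at the step yields the reflection amplitude r = (k₁ − k₂)/(k₁ + k₂) = 0.09230; thus R = |r|² = 0.008520, T = 0.9915.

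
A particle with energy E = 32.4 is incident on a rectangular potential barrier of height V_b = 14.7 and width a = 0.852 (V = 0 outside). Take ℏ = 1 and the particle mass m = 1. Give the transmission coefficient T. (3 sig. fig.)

T = 0.924

Above the barrier the interior wavenumber is k₂ = √(2m(E − V_b))/ℏ = 5.950, giving phase k₂a = 5.069.
T = [1 + V_b² sin²(k₂a) / (4E(E − V_b))]⁻¹ = 1/1.083 = 0.924.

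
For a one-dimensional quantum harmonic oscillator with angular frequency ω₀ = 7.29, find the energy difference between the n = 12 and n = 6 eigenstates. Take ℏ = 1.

ΔE = 43.7

E_n = ℏω₀(n + ½), so ΔE = (12 − 6) ℏω₀ = 6 × 7.29 = 43.74.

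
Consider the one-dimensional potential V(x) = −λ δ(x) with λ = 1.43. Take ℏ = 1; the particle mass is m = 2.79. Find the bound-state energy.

E = -2.85

The bound state is ψ(x) = √κ e^{−κ|x|}. The derivative jump ψ'(0⁺) − ψ'(0⁻) = −(2mλ/ℏ²)ψ(0) fixes κ = mλ/ℏ² = 3.990.
Then E = −ℏ²κ²/(2m) = −mλ²/(2ℏ²) = -2.853.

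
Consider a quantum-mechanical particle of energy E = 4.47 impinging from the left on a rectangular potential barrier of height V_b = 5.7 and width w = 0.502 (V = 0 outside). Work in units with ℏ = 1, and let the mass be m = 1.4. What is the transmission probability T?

T = 0.371

Since E < V_b the interior solution is evanescent with decay constant κ = √(2m(V_b − E))/ℏ = 1.856.
κw = 0.9316, sinh(κw) = 1.072.
The exact tunnelling result is T⁻¹ = 1 + V_b² sinh²(κw) / [4E(V_b − E)] = 2.699, so T = 0.371.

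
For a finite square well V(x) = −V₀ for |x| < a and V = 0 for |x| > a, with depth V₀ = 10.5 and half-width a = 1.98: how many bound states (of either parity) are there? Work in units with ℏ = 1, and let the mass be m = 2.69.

Define the well-strength parameter z₀ = (a/ℏ)√(2mV₀) = 1.98 × √(2·2.69·10.5) = 14.88.
A new bound state (alternating even/odd) appears each time z₀ passes a multiple of π/2, so N = ⌊2z₀/π⌋ + 1 = ⌊9.474⌋ + 1 = 10.

N = 10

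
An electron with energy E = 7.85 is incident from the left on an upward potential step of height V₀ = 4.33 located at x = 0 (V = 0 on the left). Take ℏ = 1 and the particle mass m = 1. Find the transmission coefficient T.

T = 0.961

On each side the TISE gives plane waves with k = √(2m(E − V))/ℏ: k₁ = √(2·1·7.85) = 3.962, k₂ = √(2·1·3.52) = 2.653.
Matching ψ and ψ′ at x = 0 gives r = (k₁ − k₂)/(k₁ + k₂), so R = r² = 0.03915 and T = 1 − R = 0.9608.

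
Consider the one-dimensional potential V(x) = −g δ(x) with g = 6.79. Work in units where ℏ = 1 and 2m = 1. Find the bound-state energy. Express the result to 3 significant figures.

For x ≠ 0 the bound state is ψ ∝ e^{−κ|x|}; integrating the TISE across the delta gives the cusp condition 2κ = 2mg/ℏ², so κ = 3.395.
Then E = −ℏ²κ²/(2m) = −mg²/(2ℏ²) = -11.53.

E = -11.5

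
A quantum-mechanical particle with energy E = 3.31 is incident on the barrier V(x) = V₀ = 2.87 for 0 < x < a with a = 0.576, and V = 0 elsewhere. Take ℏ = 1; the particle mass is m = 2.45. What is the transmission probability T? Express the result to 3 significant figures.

T = 0.558

E > V₀: inside the barrier k₂ = √(2m(E − V₀))/ℏ = 1.468, k₂a = 0.8458.
Matching at both interfaces gives T⁻¹ = 1 + V₀² sin²(k₂a) / [4E(E − V₀)] = 1.792, hence T = 0.558.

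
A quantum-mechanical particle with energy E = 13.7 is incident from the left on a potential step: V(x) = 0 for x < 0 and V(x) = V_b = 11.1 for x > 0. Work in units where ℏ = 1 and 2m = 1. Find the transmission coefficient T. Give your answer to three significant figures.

T = 0.845

The wavenumbers are k₁ = √(2mE)/ℏ = 3.701 on the left and k₂ = √(2m(E − V_b))/ℏ = 1.612 on the right.
Continuity of ψ and ψ′ at the step yields the reflection amplitude r = (k₁ − k₂)/(k₁ + k₂) = 0.3931; thus R = |r|² = 0.1545, T = 0.8455.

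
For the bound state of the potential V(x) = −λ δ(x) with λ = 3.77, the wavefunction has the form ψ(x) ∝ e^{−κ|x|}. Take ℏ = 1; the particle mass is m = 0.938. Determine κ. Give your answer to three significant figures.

Integrate −(ℏ²/2m)ψ'' − λδ(x)ψ = Eψ from −ε to +ε: the ψ'' term gives ψ'(0⁺) − ψ'(0⁻) and the δ term gives −(2mλ/ℏ²)ψ(0).
With ψ ∝ e^{−κ|x|} this yields −2κ = −2mλ/ℏ², so κ = mλ/ℏ² = 3.536.

κ = 3.54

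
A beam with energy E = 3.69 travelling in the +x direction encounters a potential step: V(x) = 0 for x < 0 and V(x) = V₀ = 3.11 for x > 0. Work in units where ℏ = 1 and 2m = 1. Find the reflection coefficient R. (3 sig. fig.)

The wavenumbers are k₁ = √(2mE)/ℏ = 1.921 on the left and k₂ = √(2m(E − V₀))/ℏ = 0.7616 on the right.
Matching ψ and ψ′ at x = 0 gives r = (k₁ − k₂)/(k₁ + k₂), so R = r² = 0.1868 and T = 1 − R = 0.8132.

R = 0.187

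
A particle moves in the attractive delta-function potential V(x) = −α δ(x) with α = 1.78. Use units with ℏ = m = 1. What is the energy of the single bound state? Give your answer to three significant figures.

E = -1.58

The bound state is ψ(x) = √κ e^{−κ|x|}. The derivative jump ψ'(0⁺) − ψ'(0⁻) = −(2mα/ℏ²)ψ(0) fixes κ = mα/ℏ² = 1.780.
Then E = −ℏ²κ²/(2m) = −mα²/(2ℏ²) = -1.584.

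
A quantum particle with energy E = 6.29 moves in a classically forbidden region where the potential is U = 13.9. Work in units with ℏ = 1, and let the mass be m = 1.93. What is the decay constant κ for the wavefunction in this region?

Since E < U the TISE in this region is ψ'' = κ²ψ with κ = √(2m(U − E))/ℏ.
κ = √(2 × 1.93 × 7.61) = 5.420.

κ = 5.42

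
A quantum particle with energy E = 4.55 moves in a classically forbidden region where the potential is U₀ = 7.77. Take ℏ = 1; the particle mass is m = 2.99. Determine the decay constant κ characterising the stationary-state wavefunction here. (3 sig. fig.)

Since E < U₀ the TISE in this region is ψ'' = κ²ψ with κ = √(2m(U₀ − E))/ℏ.
κ = √(2 × 2.99 × 3.22) = 4.388.

κ = 4.39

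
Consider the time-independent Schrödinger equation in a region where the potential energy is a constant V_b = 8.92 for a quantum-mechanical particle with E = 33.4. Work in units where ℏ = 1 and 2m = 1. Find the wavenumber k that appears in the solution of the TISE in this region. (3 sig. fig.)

k = 4.95

With E > V_b the solution is oscillatory, ψ ∝ e^{±ikx} with k = √(2m(E − V_b))/ℏ.
k = √(2 × 0.5 × 24.48) = 4.948.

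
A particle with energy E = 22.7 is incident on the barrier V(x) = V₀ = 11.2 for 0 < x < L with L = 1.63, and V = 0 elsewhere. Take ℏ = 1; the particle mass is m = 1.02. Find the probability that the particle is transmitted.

E > V₀: inside the barrier k₂ = √(2m(E − V₀))/ℏ = 4.844, k₂L = 7.895.
Matching at both interfaces gives T⁻¹ = 1 + V₀² sin²(k₂L) / [4E(E − V₀)] = 1.120, hence T = 0.893.

T = 0.893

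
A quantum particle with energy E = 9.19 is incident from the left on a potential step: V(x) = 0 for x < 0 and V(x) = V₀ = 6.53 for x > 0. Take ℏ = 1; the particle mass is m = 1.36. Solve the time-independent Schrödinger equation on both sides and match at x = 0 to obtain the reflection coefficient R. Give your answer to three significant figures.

On each side the TISE gives plane waves with k = √(2m(E − V))/ℏ: k₁ = √(2·1.36·9.19) = 5.000, k₂ = √(2·1.36·2.66) = 2.690.
Matching ψ and ψ′ at x = 0 gives r = (k₁ − k₂)/(k₁ + k₂), so R = r² = 0.09023 and T = 1 − R = 0.9098.

R = 0.0902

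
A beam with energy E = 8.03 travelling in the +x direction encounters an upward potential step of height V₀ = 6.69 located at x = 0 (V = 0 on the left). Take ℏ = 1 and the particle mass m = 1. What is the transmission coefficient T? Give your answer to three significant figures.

On each side the TISE gives plane waves with k = √(2m(E − V))/ℏ: k₁ = √(2·1·8.03) = 4.007, k₂ = √(2·1·1.34) = 1.637.
Matching ψ and ψ′ at x = 0 gives r = (k₁ − k₂)/(k₁ + k₂), so R = r² = 0.1764 and T = 1 − R = 0.8236.

T = 0.824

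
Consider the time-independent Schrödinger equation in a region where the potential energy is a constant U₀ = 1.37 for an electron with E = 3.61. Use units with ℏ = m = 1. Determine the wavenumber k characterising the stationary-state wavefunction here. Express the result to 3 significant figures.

k = 2.12

With E > U₀ the solution is oscillatory, ψ ∝ e^{±ikx} with k = √(2m(E − U₀))/ℏ.
k = √(2 × 1 × 2.24) = 2.117.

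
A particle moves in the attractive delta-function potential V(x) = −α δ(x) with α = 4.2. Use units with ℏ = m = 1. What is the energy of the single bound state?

For x ≠ 0 the bound state is ψ ∝ e^{−κ|x|}; integrating the TISE across the delta gives the cusp condition 2κ = 2mα/ℏ², so κ = 4.200.
Then E = −ℏ²κ²/(2m) = −mα²/(2ℏ²) = -8.820.

E = -8.82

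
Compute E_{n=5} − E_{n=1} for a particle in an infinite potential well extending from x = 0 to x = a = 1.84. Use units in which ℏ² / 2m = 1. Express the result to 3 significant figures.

ΔE = 70.0

E_n = n²π²ℏ²/(2ma²), so ΔE = (5² − 1²) π²ℏ²/(2ma²).
ΔE = 24 × π² / (2 × 0.5 × 1.84²) = 69.96.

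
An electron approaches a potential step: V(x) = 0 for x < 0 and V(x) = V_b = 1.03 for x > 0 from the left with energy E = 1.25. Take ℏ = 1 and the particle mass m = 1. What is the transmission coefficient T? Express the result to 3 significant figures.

T = 0.833

The wavenumbers are k₁ = √(2mE)/ℏ = 1.581 on the left and k₂ = √(2m(E − V_b))/ℏ = 0.6633 on the right.
Matching ψ and ψ′ at x = 0 gives r = (k₁ − k₂)/(k₁ + k₂), so R = r² = 0.1672 and T = 1 − R = 0.8328.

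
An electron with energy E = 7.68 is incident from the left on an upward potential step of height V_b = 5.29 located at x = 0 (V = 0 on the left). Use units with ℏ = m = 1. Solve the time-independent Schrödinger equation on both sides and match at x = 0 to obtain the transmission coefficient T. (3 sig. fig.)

The wavenumbers are k₁ = √(2mE)/ℏ = 3.919 on the left and k₂ = √(2m(E − V_b))/ℏ = 2.186 on the right.
Continuity of ψ and ψ′ at the step yields the reflection amplitude r = (k₁ − k₂)/(k₁ + k₂) = 0.2838; thus R = |r|² = 0.08055, T = 0.9194.

T = 0.919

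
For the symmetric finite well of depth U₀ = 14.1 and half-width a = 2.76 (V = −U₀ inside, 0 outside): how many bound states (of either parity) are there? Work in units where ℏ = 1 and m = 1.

Define the well-strength parameter z₀ = (a/ℏ)√(2mU₀) = 2.76 × √(2·1·14.1) = 14.66.
A new bound state (alternating even/odd) appears each time z₀ passes a multiple of π/2, so N = ⌊2z₀/π⌋ + 1 = ⌊9.331⌋ + 1 = 10.

N = 10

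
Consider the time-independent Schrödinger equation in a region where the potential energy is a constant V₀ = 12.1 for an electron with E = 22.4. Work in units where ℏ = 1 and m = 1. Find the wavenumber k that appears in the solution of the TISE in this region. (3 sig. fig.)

With E > V₀ the solution is oscillatory, ψ ∝ e^{±ikx} with k = √(2m(E − V₀))/ℏ.
k = √(2 × 1 × 10.3) = 4.539.

k = 4.54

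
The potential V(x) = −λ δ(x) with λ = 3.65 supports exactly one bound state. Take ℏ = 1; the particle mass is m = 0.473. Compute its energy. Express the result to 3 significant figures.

E = -3.15

The bound state is ψ(x) = √κ e^{−κ|x|}. The derivative jump ψ'(0⁺) − ψ'(0⁻) = −(2mλ/ℏ²)ψ(0) fixes κ = mλ/ℏ² = 1.726.
Then E = −ℏ²κ²/(2m) = −mλ²/(2ℏ²) = -3.151.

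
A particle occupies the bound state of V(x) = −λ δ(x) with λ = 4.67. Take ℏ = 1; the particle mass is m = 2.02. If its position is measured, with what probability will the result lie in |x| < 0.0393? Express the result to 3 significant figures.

The normalised bound state is ψ = √κ e^{−κ|x|} with κ = mλ/ℏ² = 9.433.
P(|x| < d) = ∫_{−d}^{d} κ e^{−2κ|x|} dx = 1 − e^{−2κd} = 1 − e^{−0.7415} = 0.5236.

P = 0.524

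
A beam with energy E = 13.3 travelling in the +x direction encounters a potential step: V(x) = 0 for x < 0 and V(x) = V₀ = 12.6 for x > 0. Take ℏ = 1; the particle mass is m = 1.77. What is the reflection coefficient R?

R = 0.393

The wavenumbers are k₁ = √(2mE)/ℏ = 6.862 on the left and k₂ = √(2m(E − V₀))/ℏ = 1.574 on the right.
Matching ψ and ψ′ at x = 0 gives r = (k₁ − k₂)/(k₁ + k₂), so R = r² = 0.3929 and T = 1 − R = 0.6071.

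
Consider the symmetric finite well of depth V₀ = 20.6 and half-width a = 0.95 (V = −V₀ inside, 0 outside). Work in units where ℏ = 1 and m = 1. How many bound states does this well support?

N = 4

The dimensionless depth is z₀ = a√(2mV₀)/ℏ = 0.95 × √(41.20) = 6.098.
A new bound state (alternating even/odd) appears each time z₀ passes a multiple of π/2, so N = ⌊2z₀/π⌋ + 1 = ⌊3.882⌋ + 1 = 4.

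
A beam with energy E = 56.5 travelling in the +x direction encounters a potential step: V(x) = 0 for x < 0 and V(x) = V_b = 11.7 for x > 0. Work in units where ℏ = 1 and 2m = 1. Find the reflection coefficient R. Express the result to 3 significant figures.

On each side the TISE gives plane waves with k = √(2m(E − V))/ℏ: k₁ = √(2·½·56.5) = 7.517, k₂ = √(2·½·44.8) = 6.693.
Matching ψ and ψ′ at x = 0 gives r = (k₁ − k₂)/(k₁ + k₂), so R = r² = 0.003357 and T = 1 − R = 0.9966.

R = 0.00336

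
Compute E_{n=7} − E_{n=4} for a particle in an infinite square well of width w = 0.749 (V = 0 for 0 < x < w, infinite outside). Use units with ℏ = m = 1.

ΔE = 290

E_n = n²π²ℏ²/(2mw²), so ΔE = (7² − 4²) π²ℏ²/(2mw²).
ΔE = 33 × π² / (2 × 1 × 0.749²) = 290.3.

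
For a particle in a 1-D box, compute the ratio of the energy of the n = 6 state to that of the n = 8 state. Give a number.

E_n = n²π²ℏ²/(2mL²) so the ratio is n₂²/n₁² = 36/64 = 0.5625.

0.5625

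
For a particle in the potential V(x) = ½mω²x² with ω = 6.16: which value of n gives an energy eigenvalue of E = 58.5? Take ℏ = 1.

n = 9

Invert E_n = (n + ½)ℏω: n = E/ℏω − ½ = 8.997, so n = 9.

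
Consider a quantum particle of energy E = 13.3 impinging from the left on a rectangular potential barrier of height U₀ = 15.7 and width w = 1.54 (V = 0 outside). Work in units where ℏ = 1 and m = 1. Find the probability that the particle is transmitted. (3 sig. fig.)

E < U₀: inside the barrier ψ ∝ e^{±κx} with κ = √(2m(U₀ − E))/ℏ = 2.191.
κw = 3.374, sinh(κw) = 14.58.
The exact tunnelling result is T⁻¹ = 1 + U₀² sinh²(κw) / [4E(U₀ − E)] = 411.4, so T = 0.00243.

T = 0.00243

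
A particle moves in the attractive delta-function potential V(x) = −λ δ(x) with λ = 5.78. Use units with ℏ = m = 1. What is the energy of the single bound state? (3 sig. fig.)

For x ≠ 0 the bound state is ψ ∝ e^{−κ|x|}; integrating the TISE across the delta gives the cusp condition 2κ = 2mλ/ℏ², so κ = 5.780.
Then E = −ℏ²κ²/(2m) = −mλ²/(2ℏ²) = -16.70.

E = -16.7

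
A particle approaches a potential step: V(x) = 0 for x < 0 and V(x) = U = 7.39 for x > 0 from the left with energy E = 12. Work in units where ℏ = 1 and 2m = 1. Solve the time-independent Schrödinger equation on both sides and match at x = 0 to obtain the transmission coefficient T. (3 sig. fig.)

The wavenumbers are k₁ = √(2mE)/ℏ = 3.464 on the left and k₂ = √(2m(E − U))/ℏ = 2.147 on the right.
Matching ψ and ψ′ at x = 0 gives r = (k₁ − k₂)/(k₁ + k₂), so R = r² = 0.05509 and T = 1 − R = 0.9449.

T = 0.945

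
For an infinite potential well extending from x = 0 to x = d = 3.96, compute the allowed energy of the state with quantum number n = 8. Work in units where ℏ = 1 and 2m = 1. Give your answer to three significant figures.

Requiring ψ(0) = ψ(d) = 0 quantises k = nπ/d, hence E_n = ℏ²k²/2m = n²π²ℏ²/(2md²).
E_8 = 8² × π² / (2 × 0.5 × 3.96²) = 40.28.

E = 40.3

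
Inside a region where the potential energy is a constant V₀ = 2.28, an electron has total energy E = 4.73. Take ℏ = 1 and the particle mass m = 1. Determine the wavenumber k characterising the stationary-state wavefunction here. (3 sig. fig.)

With E > V₀ the solution is oscillatory, ψ ∝ e^{±ikx} with k = √(2m(E − V₀))/ℏ.
k = √(2 × 1 × 2.45) = 2.214.

k = 2.21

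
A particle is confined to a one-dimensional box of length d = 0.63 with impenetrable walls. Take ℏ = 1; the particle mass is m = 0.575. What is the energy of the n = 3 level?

E = 195

Requiring ψ(0) = ψ(d) = 0 quantises k = nπ/d, hence E_n = ℏ²k²/2m = n²π²ℏ²/(2md²).
E_3 = 3² × π² / (2 × 0.575 × 0.63²) = 194.6.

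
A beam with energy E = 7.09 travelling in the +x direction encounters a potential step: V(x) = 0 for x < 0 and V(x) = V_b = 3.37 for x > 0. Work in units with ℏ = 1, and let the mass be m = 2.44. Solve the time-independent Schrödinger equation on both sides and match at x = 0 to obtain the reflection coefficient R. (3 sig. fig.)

The wavenumbers are k₁ = √(2mE)/ℏ = 5.882 on the left and k₂ = √(2m(E − V_b))/ℏ = 4.261 on the right.
Matching ψ and ψ′ at x = 0 gives r = (k₁ − k₂)/(k₁ + k₂), so R = r² = 0.02555 and T = 1 − R = 0.9744.

R = 0.0256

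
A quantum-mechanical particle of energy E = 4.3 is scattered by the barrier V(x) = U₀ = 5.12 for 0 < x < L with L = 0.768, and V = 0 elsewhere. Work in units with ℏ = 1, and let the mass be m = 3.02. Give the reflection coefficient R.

Since E < U₀ the interior solution is evanescent with decay constant κ = √(2m(U₀ − E))/ℏ = 2.225.
κL = 1.709, sinh(κL) = 2.672.
The exact tunnelling result is T⁻¹ = 1 + U₀² sinh²(κL) / [4E(U₀ − E)] = 14.27, so T = 0.0701.
R = 1 − T = 0.930.

R = 0.930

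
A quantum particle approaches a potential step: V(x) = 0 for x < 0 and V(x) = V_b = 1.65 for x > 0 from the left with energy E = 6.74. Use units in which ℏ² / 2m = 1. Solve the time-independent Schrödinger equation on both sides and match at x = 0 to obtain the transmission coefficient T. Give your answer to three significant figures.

T = 0.995

The wavenumbers are k₁ = √(2mE)/ℏ = 2.596 on the left and k₂ = √(2m(E − V_b))/ℏ = 2.256 on the right.
Matching ψ and ψ′ at x = 0 gives r = (k₁ − k₂)/(k₁ + k₂), so R = r² = 0.004911 and T = 1 − R = 0.9951.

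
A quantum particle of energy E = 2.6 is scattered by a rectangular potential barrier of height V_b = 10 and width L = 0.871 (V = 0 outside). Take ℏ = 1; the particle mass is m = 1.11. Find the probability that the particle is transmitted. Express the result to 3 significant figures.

E < V_b: inside the barrier ψ ∝ e^{±κx} with κ = √(2m(V_b − E))/ℏ = 4.053.
κL = 3.530, sinh(κL) = 17.05.
Matching ψ, ψ′ at both faces gives T = [1 + V_b² sinh²(κL) / (4E(V_b − E))]⁻¹ = 1/378.8 = 0.00264.

T = 0.00264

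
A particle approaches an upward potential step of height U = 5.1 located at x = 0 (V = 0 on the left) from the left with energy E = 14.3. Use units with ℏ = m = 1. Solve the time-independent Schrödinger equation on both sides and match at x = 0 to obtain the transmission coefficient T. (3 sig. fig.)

The wavenumbers are k₁ = √(2mE)/ℏ = 5.348 on the left and k₂ = √(2m(E − U))/ℏ = 4.290 on the right.
Continuity of ψ and ψ′ at the step yields the reflection amplitude r = (k₁ − k₂)/(k₁ + k₂) = 0.1098; thus R = |r|² = 0.01206, T = 0.9879.

T = 0.988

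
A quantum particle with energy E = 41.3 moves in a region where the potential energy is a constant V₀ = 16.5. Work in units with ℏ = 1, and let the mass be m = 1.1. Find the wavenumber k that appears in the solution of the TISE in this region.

k = 7.39

With E > V₀ the solution is oscillatory, ψ ∝ e^{±ikx} with k = √(2m(E − V₀))/ℏ.
k = √(2 × 1.1 × 24.8) = 7.386.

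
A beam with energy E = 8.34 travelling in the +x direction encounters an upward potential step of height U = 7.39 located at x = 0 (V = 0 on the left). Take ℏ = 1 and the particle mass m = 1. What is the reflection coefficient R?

On each side the TISE gives plane waves with k = √(2m(E − V))/ℏ: k₁ = √(2·1·8.34) = 4.084, k₂ = √(2·1·0.95) = 1.378.
Matching ψ and ψ′ at x = 0 gives r = (k₁ − k₂)/(k₁ + k₂), so R = r² = 0.2453 and T = 1 − R = 0.7547.

R = 0.245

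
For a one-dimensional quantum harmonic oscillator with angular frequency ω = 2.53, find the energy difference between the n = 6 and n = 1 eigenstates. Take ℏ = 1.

E_n = ℏω(n + ½), so ΔE = (6 − 1) ℏω = 5 × 2.53 = 12.65.

ΔE = 12.7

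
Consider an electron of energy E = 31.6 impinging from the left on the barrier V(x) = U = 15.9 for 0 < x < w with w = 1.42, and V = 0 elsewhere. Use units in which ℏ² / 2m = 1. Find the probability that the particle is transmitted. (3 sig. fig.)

T = 0.955

Above the barrier the interior wavenumber is k₂ = √(2m(E − U))/ℏ = 3.962, giving phase k₂w = 5.626.
T = [1 + U² sin²(k₂w) / (4E(E − U))]⁻¹ = 1/1.047 = 0.955.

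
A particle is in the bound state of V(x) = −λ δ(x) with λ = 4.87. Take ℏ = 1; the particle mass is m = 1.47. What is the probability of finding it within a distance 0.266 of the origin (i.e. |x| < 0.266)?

P = 0.978

The normalised bound state is ψ = √κ e^{−κ|x|} with κ = mλ/ℏ² = 7.159.
P(|x| < d) = ∫_{−d}^{d} κ e^{−2κ|x|} dx = 1 − e^{−2κd} = 1 − e^{−3.809} = 0.9778.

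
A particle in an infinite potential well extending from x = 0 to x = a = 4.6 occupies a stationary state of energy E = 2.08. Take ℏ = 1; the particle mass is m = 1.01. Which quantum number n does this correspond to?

n = 3

From E_n = n²π²ℏ²/(2ma²) invert to n = √(2ma²E)/(πℏ).
n = (4.6/π) × √(2 × 1.01 × 2.08) = 3.001 → n = 3.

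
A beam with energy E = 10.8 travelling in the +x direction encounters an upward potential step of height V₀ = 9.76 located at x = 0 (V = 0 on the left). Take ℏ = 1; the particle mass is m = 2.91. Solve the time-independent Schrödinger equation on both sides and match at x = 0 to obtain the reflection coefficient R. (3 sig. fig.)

On each side the TISE gives plane waves with k = √(2m(E − V))/ℏ: k₁ = √(2·2.91·10.8) = 7.928, k₂ = √(2·2.91·1.04) = 2.460.
Continuity of ψ and ψ′ at the step yields the reflection amplitude r = (k₁ − k₂)/(k₁ + k₂) = 0.5263; thus R = |r|² = 0.2770, T = 0.7230.

R = 0.277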